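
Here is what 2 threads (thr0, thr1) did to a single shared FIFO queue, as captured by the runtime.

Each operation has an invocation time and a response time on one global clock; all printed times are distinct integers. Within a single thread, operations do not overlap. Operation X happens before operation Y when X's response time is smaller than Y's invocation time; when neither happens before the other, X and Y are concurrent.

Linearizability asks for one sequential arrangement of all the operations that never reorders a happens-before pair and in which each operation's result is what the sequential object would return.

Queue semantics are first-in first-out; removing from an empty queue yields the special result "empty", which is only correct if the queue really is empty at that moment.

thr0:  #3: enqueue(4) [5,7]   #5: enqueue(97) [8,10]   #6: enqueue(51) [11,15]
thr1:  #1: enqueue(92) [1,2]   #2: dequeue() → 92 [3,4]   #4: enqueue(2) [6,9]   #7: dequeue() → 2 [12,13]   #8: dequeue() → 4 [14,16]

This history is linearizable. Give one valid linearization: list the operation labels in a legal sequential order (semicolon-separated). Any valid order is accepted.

#1; #2; #4; #3; #5; #6; #7; #8

1. #1 enqueue(92), leaving queue <92>
2. #2 dequeue() → 92, leaving queue <>
3. #4 enqueue(2), leaving queue <2>
4. #3 enqueue(4), leaving queue <2,4>
5. #5 enqueue(97), leaving queue <2,4,97>
6. #6 enqueue(51), leaving queue <2,4,97,51>
7. #7 dequeue() → 2, leaving queue <4,97,51>
8. #8 dequeue() → 4, leaving queue <97,51>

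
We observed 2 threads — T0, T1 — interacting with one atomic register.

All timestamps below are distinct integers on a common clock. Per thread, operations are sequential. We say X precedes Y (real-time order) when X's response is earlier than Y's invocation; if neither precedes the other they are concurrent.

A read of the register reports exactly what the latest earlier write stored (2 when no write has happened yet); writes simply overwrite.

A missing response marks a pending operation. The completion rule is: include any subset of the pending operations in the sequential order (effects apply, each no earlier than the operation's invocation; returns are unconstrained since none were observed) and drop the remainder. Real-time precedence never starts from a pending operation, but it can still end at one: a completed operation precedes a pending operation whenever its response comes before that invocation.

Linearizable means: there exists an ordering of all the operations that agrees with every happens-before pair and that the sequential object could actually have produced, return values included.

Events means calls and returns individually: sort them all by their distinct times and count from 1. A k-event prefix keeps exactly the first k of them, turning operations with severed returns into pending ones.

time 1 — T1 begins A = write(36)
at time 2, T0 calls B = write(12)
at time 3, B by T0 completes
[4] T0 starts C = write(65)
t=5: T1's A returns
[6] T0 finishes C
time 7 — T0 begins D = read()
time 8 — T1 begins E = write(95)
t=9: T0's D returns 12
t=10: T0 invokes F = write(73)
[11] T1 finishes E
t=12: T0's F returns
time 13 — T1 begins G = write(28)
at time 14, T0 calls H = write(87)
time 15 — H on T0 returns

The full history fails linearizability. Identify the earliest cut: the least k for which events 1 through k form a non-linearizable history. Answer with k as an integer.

9

a valid linearization of events 1..8 exists, for instance A, B, C:
step 1: A write(36) — value 36
step 2: B write(12) — value 12
step 3: C write(65) — value 65
include event 9 — D responding at 9 — and every candidate order breaks
no completion choice of the 1 pending operation (E) rescues it — every subset was tried
one such order, A, B, C, D (pending dropped), breaks at step 4 where D read() → 12 is illegal
one such order, B, A, C, D (pending dropped), breaks at step 4 where D read() → 12 is illegal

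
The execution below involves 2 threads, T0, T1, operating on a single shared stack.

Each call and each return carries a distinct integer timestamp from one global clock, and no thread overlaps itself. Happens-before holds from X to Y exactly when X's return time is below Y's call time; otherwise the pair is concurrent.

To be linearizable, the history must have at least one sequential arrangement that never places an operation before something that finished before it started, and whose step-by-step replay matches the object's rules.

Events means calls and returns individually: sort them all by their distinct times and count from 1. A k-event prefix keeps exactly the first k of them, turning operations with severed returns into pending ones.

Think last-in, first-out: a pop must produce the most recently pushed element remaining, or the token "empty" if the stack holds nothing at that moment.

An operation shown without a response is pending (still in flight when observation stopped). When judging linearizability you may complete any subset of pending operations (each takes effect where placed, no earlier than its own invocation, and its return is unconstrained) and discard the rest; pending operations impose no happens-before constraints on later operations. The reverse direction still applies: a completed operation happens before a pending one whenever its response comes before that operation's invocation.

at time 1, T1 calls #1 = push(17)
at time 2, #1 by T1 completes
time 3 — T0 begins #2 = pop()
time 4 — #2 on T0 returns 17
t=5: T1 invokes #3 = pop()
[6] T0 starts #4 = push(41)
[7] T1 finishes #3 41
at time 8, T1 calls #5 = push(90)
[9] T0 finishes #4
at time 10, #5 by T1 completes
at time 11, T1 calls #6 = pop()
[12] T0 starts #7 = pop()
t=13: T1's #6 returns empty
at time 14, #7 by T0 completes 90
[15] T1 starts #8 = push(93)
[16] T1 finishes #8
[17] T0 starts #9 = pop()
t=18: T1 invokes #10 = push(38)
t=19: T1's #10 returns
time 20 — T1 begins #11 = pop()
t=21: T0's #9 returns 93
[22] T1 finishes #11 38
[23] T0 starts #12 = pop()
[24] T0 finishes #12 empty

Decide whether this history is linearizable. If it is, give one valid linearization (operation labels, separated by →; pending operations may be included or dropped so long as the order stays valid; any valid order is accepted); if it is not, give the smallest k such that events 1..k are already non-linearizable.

linearizable — witness: #1 → #2 → #4 → #3 → #5 → #7 → #6 → #8 → #9 → #10 → #11 → #12

after step 1 (#1 push(17)): stack <17>
after step 2 (#2 pop() → 17): stack <>
after step 3 (#4 push(41)): stack <41>
after step 4 (#3 pop() → 41): stack <>
after step 5 (#5 push(90)): stack <90>
after step 6 (#7 pop() → 90): stack <>
after step 7 (#6 pop() → empty): stack <>
after step 8 (#8 push(93)): stack <93>
after step 9 (#9 pop() → 93): stack <>
after step 10 (#10 push(38)): stack <38>
after step 11 (#11 pop() → 38): stack <>
after step 12 (#12 pop() → empty): stack <>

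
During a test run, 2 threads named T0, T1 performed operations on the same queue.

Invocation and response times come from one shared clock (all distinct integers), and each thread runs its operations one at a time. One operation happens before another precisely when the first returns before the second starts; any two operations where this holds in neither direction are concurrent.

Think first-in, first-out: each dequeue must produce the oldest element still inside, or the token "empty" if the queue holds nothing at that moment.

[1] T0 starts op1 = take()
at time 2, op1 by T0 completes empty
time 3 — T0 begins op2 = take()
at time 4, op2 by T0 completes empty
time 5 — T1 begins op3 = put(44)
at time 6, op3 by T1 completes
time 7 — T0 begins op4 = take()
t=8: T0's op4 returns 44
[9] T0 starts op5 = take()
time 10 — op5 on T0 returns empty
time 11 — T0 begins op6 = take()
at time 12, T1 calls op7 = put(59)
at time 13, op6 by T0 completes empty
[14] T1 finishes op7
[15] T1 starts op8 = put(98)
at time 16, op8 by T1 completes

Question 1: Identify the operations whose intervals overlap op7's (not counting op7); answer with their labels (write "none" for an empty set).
Answer: op6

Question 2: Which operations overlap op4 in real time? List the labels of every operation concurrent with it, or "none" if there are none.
Answer: none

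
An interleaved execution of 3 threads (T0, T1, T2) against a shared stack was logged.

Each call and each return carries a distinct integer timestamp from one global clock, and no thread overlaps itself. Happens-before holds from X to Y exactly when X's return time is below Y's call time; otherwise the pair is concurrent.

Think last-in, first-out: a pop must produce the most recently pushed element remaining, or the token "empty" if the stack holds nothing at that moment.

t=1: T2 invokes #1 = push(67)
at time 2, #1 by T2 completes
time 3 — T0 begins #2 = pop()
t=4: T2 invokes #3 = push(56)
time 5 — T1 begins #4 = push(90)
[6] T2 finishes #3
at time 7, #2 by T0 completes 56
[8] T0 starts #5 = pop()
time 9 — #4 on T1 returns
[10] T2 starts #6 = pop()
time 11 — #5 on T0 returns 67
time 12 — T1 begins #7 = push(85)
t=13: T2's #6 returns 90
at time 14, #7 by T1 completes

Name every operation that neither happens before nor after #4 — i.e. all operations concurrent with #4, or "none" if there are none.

#2, #3, #5

#4 runs from 5 to 9; window-overlapping ops are concurrent
#1 [1,2]: before
#2 [3,7]: concurrent
#3 [4,6]: concurrent
#5 [8,11]: concurrent
#6 [10,13]: after
#7 [12,14]: after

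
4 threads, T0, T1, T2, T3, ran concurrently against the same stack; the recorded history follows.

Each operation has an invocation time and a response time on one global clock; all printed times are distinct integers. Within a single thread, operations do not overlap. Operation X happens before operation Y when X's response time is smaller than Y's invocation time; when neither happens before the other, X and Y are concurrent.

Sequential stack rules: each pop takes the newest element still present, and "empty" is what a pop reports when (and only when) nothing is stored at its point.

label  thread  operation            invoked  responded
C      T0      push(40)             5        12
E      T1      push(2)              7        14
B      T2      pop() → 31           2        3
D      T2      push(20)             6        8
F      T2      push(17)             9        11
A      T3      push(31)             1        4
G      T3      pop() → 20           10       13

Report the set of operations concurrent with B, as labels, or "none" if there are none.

overlap test against B [2,3]: concurrent iff the interval meets 2..3
A [1,4]: concurrent
C [5,12]: after
D [6,8]: after
E [7,14]: after
F [9,11]: after
G [10,13]: after

A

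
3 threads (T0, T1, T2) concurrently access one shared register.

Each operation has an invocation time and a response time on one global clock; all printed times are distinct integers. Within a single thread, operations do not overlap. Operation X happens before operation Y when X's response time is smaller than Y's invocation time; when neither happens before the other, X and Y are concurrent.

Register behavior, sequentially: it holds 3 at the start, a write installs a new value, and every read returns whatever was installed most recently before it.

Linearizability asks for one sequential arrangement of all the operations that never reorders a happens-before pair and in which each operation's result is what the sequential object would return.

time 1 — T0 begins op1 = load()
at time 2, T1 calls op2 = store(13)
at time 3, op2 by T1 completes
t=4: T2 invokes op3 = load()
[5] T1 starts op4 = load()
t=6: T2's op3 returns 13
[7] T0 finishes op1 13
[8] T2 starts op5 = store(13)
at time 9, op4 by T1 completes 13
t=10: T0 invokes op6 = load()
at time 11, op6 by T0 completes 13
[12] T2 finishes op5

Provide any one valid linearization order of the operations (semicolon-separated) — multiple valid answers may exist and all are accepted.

1. op2 store(13), leaving value 13
2. op1 load() → 13, leaving value 13
3. op3 load() → 13, leaving value 13
4. op4 load() → 13, leaving value 13
5. op5 store(13), leaving value 13
6. op6 load() → 13, leaving value 13

op2; op1; op3; op4; op5; op6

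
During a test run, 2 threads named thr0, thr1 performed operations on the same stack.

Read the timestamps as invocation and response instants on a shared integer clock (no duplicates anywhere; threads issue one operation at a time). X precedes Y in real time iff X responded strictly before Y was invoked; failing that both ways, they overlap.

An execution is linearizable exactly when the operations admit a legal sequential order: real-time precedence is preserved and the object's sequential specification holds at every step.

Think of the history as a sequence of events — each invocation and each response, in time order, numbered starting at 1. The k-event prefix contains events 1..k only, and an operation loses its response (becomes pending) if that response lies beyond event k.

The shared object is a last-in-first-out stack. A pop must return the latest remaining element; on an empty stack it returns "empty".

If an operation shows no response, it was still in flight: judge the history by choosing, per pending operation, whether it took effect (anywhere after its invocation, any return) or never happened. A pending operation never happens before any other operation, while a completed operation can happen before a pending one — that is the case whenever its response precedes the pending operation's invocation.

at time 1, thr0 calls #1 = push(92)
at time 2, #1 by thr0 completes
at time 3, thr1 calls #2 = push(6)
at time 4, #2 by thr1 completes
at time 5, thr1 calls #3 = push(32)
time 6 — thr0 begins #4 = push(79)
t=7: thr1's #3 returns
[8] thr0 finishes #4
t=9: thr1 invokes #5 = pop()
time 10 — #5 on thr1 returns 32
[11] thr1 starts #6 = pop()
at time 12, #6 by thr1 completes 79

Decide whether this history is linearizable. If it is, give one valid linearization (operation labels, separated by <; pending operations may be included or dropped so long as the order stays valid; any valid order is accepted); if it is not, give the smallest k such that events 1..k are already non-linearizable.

linearizable — witness: #1 < #2 < #4 < #3 < #5 < #6

1. #1 push(92), leaving stack <92>
2. #2 push(6), leaving stack <92,6>
3. #4 push(79), leaving stack <92,6,79>
4. #3 push(32), leaving stack <92,6,79,32>
5. #5 pop() → 32, leaving stack <92,6,79>
6. #6 pop() → 79, leaving stack <92,6>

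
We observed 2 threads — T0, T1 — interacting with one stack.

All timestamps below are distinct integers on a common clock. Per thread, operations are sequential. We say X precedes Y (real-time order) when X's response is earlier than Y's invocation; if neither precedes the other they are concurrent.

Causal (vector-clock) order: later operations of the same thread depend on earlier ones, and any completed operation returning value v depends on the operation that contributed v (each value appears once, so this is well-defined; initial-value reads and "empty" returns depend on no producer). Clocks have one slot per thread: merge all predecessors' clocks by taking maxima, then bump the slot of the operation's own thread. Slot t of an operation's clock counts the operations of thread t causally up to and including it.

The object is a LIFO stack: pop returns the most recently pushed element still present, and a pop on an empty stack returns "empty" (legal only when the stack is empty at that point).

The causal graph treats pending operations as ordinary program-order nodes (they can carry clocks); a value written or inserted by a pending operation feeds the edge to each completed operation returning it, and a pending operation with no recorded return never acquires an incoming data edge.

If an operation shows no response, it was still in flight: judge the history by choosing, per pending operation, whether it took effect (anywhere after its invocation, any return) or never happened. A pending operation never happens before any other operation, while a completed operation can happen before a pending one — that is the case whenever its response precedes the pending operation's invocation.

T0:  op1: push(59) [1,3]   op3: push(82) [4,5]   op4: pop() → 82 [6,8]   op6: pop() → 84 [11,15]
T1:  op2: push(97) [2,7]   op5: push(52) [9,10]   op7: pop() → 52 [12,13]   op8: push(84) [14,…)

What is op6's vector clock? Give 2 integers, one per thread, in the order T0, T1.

(4, 4)

invoked at 2, op2 has no predecessors; its own T1 bump gives (0, 1)
invoked at 1, op1 has no predecessors; its own T0 bump gives (1, 0)
op5 (invocation 9): componentwise max over VC(op2)=(0, 1), +1 at T1, giving (0, 2)
op3 (invocation 4): componentwise max over VC(op1)=(1, 0), +1 at T0, giving (2, 0)
op7 (invocation 12): componentwise max over VC(op5)=(0, 2), +1 at T1, giving (0, 3)
op4 (invocation 6): componentwise max over VC(op3)=(2, 0), +1 at T0, giving (3, 0)
op8 (invocation 14): componentwise max over VC(op7)=(0, 3), +1 at T1, giving (0, 4)
op6 (invocation 11): componentwise max over VC(op4)=(3, 0), VC(op8)=(0, 4), +1 at T0, giving (4, 4)
target: VC(op6) = (4, 4)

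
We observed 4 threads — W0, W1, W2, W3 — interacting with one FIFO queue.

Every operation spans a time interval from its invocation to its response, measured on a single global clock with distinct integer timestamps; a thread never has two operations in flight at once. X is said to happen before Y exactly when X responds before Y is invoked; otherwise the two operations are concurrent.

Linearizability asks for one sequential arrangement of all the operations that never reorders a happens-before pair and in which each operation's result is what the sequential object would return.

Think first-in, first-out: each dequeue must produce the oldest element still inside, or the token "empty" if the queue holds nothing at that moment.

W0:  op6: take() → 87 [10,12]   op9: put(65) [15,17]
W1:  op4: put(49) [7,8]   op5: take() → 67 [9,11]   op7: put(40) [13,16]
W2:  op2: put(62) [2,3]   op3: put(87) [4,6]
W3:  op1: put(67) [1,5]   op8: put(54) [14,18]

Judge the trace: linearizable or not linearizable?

not linearizable

the violation lands at event 12, op6's response at time 12: events 1..11 linearize, events 1..12 do not
6 completed operations, 6 real-time-consistent orders — every FIFO queue replay fails
for example op1, op2, op3, op4, op5, op6 fails at step 6: op6 take() → 87 is not legal there
for example op1, op2, op3, op4, op6, op5 fails at step 5: op6 take() → 87 is not legal there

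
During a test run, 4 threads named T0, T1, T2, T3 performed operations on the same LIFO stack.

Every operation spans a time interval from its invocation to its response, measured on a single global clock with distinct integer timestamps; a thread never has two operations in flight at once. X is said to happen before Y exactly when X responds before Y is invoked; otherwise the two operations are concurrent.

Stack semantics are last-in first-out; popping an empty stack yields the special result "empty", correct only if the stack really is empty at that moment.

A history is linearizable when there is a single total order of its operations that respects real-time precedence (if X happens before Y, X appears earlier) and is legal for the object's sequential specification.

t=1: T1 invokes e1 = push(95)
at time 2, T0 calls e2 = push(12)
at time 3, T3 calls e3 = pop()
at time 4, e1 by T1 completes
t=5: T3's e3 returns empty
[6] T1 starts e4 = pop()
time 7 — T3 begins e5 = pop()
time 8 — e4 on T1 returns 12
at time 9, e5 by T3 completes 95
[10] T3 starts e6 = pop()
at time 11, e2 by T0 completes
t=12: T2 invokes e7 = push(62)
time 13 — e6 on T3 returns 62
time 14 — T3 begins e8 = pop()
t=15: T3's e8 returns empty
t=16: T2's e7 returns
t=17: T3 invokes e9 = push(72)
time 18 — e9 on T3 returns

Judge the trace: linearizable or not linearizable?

one valid linearization: e3, e1, e2, e4, e5, e7, e6, e8, e9
step 1: e3 pop() → empty — stack <>
step 2: e1 push(95) — stack <95>
step 3: e2 push(12) — stack <95,12>
step 4: e4 pop() → 12 — stack <95>
step 5: e5 pop() → 95 — stack <>
step 6: e7 push(62) — stack <62>
step 7: e6 pop() → 62 — stack <>
step 8: e8 pop() → empty — stack <>
step 9: e9 push(72) — stack <72>

linearizable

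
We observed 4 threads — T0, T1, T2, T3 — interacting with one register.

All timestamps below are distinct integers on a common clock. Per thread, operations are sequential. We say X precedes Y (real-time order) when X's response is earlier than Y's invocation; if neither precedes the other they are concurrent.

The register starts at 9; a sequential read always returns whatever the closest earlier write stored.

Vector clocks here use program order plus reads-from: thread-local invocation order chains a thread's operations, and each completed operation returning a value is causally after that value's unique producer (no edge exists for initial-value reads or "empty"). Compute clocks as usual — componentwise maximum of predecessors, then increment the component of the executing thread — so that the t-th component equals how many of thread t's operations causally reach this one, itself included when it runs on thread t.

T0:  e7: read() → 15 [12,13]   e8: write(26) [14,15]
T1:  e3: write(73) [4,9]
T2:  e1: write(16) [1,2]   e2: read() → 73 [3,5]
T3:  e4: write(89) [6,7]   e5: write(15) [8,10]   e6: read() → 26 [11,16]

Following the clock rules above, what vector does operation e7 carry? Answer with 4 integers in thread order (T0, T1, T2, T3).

VC(e4, invoked at 6): no causal predecessors; +1 on T3 → (0, 0, 0, 1)
VC(e1, invoked at 1): no causal predecessors; +1 on T2 → (0, 0, 1, 0)
VC(e3, invoked at 4): no causal predecessors; +1 on T1 → (0, 1, 0, 0)
from VC(e4)=(0, 0, 0, 1), e5 (invoked 8) maxes components and bumps T3 → (0, 0, 0, 2)
from VC(e1)=(0, 0, 1, 0), VC(e3)=(0, 1, 0, 0), e2 (invoked 3) maxes components and bumps T2 → (0, 1, 2, 0)
from VC(e5)=(0, 0, 0, 2), e7 (invoked 12) maxes components and bumps T0 → (1, 0, 0, 2)
from VC(e7)=(1, 0, 0, 2), e8 (invoked 14) maxes components and bumps T0 → (2, 0, 0, 2)
from VC(e5)=(0, 0, 0, 2), VC(e8)=(2, 0, 0, 2), e6 (invoked 11) maxes components and bumps T3 → (2, 0, 0, 3)
target: VC(e7) = (1, 0, 0, 2)

(1, 0, 0, 2)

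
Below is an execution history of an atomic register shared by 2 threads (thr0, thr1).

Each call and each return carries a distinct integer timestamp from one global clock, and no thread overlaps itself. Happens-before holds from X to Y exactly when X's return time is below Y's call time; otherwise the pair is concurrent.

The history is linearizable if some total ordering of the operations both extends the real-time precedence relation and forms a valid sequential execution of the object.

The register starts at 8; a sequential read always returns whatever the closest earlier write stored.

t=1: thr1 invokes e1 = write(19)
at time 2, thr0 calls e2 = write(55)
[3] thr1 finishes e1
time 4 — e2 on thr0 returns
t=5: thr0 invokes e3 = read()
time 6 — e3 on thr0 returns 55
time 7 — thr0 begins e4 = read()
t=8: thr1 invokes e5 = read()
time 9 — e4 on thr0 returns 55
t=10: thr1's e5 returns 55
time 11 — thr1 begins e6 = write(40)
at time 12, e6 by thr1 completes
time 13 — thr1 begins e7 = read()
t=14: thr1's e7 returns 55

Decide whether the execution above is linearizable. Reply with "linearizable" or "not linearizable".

not linearizable

the violation lands at event 14, e7's response at time 14: events 1..13 linearize, events 1..14 do not
real-time-consistent orders of the 7 completed operations: 4 — all fail the atomic register replay
take e1, e2, e3, e4, e5, e6, e7: step 7 already fails, because e7 read() → 55 cannot occur there
take e1, e2, e3, e5, e4, e6, e7: step 7 already fails, because e7 read() → 55 cannot occur there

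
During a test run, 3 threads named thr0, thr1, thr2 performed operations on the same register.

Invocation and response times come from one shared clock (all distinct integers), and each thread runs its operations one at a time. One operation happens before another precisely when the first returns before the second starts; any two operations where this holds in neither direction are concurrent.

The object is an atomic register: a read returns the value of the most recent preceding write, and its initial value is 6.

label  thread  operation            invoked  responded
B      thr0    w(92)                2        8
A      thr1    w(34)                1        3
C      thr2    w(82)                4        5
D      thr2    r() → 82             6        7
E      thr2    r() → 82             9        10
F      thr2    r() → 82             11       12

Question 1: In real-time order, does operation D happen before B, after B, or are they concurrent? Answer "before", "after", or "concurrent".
D spans [6,7], B spans [2,8]
the intervals overlap in both directions

concurrent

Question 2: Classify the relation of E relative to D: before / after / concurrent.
E spans [9,10], D spans [6,7]
resp(D)=7 < inv(E)=9

after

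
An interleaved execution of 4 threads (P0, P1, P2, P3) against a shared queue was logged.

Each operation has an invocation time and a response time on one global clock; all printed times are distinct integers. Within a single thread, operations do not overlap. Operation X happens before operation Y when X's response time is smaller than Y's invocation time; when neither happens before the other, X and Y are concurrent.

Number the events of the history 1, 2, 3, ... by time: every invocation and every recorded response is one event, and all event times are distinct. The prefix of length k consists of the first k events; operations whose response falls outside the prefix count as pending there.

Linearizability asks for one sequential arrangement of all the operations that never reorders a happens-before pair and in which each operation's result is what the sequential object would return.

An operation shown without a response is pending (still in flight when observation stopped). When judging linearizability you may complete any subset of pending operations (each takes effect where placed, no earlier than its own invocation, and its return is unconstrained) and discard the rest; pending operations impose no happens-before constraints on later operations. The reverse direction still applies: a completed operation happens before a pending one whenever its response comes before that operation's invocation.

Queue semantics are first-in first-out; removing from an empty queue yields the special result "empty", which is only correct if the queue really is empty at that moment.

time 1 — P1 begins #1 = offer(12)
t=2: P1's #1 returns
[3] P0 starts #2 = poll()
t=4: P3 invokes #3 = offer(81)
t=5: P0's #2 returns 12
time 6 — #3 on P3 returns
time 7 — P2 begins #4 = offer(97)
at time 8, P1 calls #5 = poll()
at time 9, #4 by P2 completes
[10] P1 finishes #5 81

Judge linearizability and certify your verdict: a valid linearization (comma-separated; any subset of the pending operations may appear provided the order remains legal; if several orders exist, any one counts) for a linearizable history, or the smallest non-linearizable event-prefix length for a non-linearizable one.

step 1: #1 offer(12) — queue <12>
step 2: #2 poll() → 12 — queue <>
step 3: #3 offer(81) — queue <81>
step 4: #4 offer(97) — queue <81,97>
step 5: #5 poll() → 81 — queue <97>

linearizable — witness: #1, #2, #3, #4, #5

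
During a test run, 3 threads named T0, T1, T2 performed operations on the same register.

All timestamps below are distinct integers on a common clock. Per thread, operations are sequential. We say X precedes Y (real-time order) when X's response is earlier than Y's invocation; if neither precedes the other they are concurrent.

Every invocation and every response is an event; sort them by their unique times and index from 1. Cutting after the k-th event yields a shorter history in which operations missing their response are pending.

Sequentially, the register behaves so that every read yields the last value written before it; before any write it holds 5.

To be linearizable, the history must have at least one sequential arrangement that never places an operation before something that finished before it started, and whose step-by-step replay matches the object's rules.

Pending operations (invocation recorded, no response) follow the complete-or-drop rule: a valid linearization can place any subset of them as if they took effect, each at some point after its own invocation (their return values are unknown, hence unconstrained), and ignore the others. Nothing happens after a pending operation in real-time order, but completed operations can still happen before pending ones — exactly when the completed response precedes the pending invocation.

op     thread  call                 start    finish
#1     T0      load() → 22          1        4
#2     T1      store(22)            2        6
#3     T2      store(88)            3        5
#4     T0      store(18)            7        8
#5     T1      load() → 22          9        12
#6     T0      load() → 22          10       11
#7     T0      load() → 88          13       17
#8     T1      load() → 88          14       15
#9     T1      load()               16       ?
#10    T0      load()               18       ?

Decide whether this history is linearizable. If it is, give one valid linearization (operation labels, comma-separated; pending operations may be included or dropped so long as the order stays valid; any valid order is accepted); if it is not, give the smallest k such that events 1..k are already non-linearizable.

not linearizable — minimal violating prefix: 11 events

events 1..10 are fine; event 11 — the response of #6 at time 11 — makes the prefix non-linearizable
real-time-consistent orders of the 5 completed operations: 6 — all fail the register replay
no completion choice of the 1 pending operation (#5) rescues it — every subset was tried
sample order #1, #2, #3, #4, #6 (pending dropped) stalls at step 1 — #1 load() → 22 has no legal effect
sample order #1, #3, #2, #4, #6 (pending dropped) stalls at step 1 — #1 load() → 22 has no legal effect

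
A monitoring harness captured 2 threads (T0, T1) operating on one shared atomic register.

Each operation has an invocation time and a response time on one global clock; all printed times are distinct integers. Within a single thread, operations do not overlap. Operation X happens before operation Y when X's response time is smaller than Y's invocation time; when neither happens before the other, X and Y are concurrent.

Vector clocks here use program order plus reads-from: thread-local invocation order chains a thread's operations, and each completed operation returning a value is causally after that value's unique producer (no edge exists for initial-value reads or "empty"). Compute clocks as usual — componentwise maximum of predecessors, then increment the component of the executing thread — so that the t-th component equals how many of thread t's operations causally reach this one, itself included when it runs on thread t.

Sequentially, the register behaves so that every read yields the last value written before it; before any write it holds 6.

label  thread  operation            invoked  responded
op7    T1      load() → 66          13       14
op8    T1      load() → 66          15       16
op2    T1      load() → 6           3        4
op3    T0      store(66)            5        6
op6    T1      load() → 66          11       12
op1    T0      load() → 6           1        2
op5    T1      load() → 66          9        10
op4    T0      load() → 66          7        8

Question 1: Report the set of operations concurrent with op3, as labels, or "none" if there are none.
none

op3 runs from 5 to 6; window-overlapping ops are concurrent
op1 [1,2]: before
op2 [3,4]: before
op4 [7,8]: after
op5 [9,10]: after
op6 [11,12]: after
op7 [13,14]: after
op8 [15,16]: after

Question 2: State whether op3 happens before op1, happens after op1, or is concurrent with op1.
after

op3 spans [5,6], op1 spans [1,2]
resp(op1)=2 < inv(op3)=5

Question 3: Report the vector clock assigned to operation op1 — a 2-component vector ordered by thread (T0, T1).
(1, 0)

op2, invoked 3, has no incoming edges; only T1's bump applies → (0, 1)
op1, invoked 1, has no incoming edges; only T0's bump applies → (1, 0)
invoked at 5, op3 merges VC(op1)=(1, 0) and bumps T0's slot → (2, 0)
invoked at 7, op4 merges VC(op3)=(2, 0) and bumps T0's slot → (3, 0)
invoked at 9, op5 merges VC(op2)=(0, 1), VC(op3)=(2, 0) and bumps T1's slot → (2, 2)
invoked at 11, op6 merges VC(op3)=(2, 0), VC(op5)=(2, 2) and bumps T1's slot → (2, 3)
invoked at 13, op7 merges VC(op3)=(2, 0), VC(op6)=(2, 3) and bumps T1's slot → (2, 4)
invoked at 15, op8 merges VC(op3)=(2, 0), VC(op7)=(2, 4) and bumps T1's slot → (2, 5)
target: VC(op1) = (1, 0)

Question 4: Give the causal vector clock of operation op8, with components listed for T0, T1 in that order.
(2, 5)

invoked at 3, op2 has no predecessors; its own T1 bump gives (0, 1)
invoked at 1, op1 has no predecessors; its own T0 bump gives (1, 0)
op3, invoked 5, takes VC(op1)=(1, 0) under max, adds 1 for T0 → (2, 0)
op4, invoked 7, takes VC(op3)=(2, 0) under max, adds 1 for T0 → (3, 0)
op5, invoked 9, takes VC(op2)=(0, 1), VC(op3)=(2, 0) under max, adds 1 for T1 → (2, 2)
op6, invoked 11, takes VC(op3)=(2, 0), VC(op5)=(2, 2) under max, adds 1 for T1 → (2, 3)
op7, invoked 13, takes VC(op3)=(2, 0), VC(op6)=(2, 3) under max, adds 1 for T1 → (2, 4)
op8, invoked 15, takes VC(op3)=(2, 0), VC(op7)=(2, 4) under max, adds 1 for T1 → (2, 5)
target: VC(op8) = (2, 5)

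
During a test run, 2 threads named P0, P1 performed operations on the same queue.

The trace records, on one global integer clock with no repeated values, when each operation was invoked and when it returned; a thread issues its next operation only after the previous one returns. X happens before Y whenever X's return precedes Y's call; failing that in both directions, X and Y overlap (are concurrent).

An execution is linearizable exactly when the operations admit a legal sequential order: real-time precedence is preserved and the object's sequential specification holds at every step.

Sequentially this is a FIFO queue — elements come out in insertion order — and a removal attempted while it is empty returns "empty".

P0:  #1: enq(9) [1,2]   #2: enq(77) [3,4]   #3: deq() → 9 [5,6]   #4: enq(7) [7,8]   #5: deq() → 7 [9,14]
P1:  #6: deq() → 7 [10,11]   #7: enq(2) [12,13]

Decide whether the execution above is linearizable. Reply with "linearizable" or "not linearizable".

cut after 13 events: linearizable; cut after 14 events (#5 responds, time 14): not linearizable
every one of the 3 real-time-consistent orders over 7 completed queue ops fails the sequential spec
for example #1, #2, #3, #4, #5, #6, #7 fails at step 5: #5 deq() → 7 is not legal there
for example #1, #2, #3, #4, #6, #5, #7 fails at step 5: #6 deq() → 7 is not legal there

not linearizable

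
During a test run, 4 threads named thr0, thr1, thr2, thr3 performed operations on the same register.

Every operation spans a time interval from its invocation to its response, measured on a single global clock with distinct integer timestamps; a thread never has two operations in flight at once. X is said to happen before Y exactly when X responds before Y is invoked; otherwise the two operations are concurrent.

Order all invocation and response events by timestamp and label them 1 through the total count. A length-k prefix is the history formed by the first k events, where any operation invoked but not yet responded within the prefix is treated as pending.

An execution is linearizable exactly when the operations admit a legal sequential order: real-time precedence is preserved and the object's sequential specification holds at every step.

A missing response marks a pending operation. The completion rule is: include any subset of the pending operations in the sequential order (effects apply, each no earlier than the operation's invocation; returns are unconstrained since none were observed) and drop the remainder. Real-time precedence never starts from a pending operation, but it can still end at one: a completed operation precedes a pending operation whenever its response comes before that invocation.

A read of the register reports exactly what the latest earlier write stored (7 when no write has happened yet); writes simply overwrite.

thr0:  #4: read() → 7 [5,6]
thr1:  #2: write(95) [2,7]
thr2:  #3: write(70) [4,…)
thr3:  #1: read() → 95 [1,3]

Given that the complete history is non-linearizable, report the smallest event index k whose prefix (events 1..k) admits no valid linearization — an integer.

6

events 1..5 are linearizable; a witness order is #2, #1:
after step 1 (#2 write(95) (pending, included)): value 95
after step 2 (#1 read() → 95): value 95
with event 6 included (#4 responding at time 6), all real-time-consistent orders fail
completion choices over the 2 pending operations (#2, #3) were checked; none helps
one such order, #1, #4 (pending dropped), breaks at step 1 where #1 read() → 95 is illegal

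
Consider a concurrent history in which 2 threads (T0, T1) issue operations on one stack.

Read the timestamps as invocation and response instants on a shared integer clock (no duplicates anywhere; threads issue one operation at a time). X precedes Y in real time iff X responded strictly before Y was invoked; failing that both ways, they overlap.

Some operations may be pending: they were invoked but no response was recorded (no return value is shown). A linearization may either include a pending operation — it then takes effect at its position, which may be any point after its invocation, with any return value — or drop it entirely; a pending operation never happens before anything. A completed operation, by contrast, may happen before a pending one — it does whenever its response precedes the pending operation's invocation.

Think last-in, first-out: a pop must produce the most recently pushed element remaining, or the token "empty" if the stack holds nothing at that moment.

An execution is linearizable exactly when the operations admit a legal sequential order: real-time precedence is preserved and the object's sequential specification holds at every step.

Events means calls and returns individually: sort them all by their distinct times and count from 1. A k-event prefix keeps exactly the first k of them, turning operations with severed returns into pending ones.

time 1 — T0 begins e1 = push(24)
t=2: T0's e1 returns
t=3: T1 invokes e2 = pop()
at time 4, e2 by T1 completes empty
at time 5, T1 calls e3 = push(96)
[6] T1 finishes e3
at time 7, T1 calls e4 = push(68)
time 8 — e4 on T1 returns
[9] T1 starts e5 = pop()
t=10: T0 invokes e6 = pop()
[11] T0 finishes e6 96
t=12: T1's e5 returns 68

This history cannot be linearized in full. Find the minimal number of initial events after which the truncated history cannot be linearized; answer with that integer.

events 1..3 are still linearizable — one witness is e1:
step 1: e1 push(24) — stack <24>
adding event 4 (e2 responds at 4) leaves no legal real-time order
for example e1, e2 fails at step 2: e2 pop() → empty is not legal there

4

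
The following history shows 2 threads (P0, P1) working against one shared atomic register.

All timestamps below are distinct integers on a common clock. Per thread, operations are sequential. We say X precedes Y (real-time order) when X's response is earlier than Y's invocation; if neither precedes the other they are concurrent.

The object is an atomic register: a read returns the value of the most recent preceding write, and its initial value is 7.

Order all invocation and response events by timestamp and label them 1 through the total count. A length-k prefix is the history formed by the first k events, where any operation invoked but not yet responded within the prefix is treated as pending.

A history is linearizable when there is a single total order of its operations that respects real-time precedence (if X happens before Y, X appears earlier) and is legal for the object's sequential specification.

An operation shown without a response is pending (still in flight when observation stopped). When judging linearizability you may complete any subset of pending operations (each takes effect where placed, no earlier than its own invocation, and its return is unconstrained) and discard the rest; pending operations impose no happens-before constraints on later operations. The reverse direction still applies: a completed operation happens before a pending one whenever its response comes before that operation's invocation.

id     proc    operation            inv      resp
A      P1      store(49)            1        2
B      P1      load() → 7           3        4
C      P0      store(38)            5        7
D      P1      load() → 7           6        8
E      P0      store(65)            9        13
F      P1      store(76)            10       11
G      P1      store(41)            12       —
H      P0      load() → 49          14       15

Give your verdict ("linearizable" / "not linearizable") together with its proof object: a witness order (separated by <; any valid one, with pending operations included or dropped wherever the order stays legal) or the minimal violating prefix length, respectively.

not linearizable — minimal violating prefix: 4 events

already the first 4 events (up to B's response at time 4) admit no linearization; the first 3 still do
the completed operations (2 total) allow one real-time order; the atomic register replay rejects it
sample order A, B stalls at step 2 — B load() → 7 has no legal effect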